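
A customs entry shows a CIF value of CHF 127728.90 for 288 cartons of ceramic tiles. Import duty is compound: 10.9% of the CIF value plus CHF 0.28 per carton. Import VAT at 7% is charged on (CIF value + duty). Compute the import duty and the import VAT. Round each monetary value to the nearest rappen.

Import duty: CHF 14003.09; import VAT: CHF 9921.24

Ad valorem component: 127728.90 × 10.9% = 13922.45
Specific component: 288 × 0.28 = 80.64
Import duty = 13922.45 + 80.64 = 14003.09
VAT base = CIF + duty = 127728.90 + 14003.09 = 141731.99
Import VAT = 141731.99 × 7% = 9921.24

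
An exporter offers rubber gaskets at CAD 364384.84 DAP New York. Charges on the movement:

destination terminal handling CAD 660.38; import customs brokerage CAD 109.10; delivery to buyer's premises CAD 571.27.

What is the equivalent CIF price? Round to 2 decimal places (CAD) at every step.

CIF price: CAD 363153.19

Not relevant to the conversion: brokerage — on the buyer under both terms; not part of either seller's price.
From DAP to CIF, the seller no longer bears: destination terminal, delivery.
CIF price = 364384.84 − 660.38 − 571.27 = 363153.19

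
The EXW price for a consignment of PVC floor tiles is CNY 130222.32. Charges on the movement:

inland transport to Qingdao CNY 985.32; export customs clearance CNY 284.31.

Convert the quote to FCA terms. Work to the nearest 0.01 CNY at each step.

From EXW to FCA, the seller additionally bears: inland to port, export clearance.
FCA price = 130222.32 + 985.32 + 284.31 = 131491.95

FCA price: CNY 131491.95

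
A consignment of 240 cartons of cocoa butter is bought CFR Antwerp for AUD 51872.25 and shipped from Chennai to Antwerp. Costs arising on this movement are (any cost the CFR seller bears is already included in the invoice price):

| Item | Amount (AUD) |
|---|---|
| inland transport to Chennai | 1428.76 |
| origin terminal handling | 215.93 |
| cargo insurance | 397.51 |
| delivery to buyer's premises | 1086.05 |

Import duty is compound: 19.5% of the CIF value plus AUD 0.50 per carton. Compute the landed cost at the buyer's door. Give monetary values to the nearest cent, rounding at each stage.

CFR: the seller pays costs through ocean freight to the destination port, but not insurance.
Already in the invoice (seller's account under CFR): inland to port, origin terminal — exclude.
CIF value = CFR price + insurance = 51872.25 + 397.51 = 52269.76
Ad valorem component: 52269.76 × 19.5% = 10192.60
Specific component: 240 × 0.50 = 120.00
Import duty = 10192.60 + 120.00 = 10312.60
Buyer bears: insurance 397.51 + delivery 1086.05 + duty 10312.60 = 11796.16
Landed cost = invoice 51872.25 + 11796.16 = 63668.41

Total landed cost: AUD 63668.41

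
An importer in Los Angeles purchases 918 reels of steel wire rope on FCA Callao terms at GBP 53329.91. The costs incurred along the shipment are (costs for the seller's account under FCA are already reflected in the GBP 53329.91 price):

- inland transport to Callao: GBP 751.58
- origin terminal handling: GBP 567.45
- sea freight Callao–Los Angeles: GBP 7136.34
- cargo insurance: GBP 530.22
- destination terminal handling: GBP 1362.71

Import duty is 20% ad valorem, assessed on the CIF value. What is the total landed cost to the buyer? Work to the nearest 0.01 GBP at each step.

Total landed cost: GBP 75239.41

FCA: the seller delivers export-cleared goods to the carrier; the buyer bears costs from that point.
Already in the invoice (seller's account under FCA): inland to port — exclude.
CIF value = FCA price + origin terminal + freight + insurance = 53329.91 + 567.45 + 7136.34 + 530.22 = 61563.92
Import duty = 61563.92 × 20% = 12312.78
Buyer bears: origin terminal 567.45 + freight 7136.34 + insurance 530.22 + destination terminal 1362.71 + duty 12312.78 = 21909.50
Landed cost = invoice 53329.91 + 21909.50 = 75239.41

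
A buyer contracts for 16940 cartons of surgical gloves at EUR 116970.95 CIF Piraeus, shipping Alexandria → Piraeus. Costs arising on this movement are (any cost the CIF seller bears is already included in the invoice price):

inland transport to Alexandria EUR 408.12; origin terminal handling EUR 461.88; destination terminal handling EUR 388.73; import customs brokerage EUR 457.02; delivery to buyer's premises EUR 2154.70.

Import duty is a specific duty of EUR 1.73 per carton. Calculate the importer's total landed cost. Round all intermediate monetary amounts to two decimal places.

CIF: the seller pays costs through ocean freight and marine insurance to the destination port.
Already in the invoice (seller's account under CIF): inland to port, origin terminal — exclude.
The CIF price already equals the CIF value: 116970.95
Import duty = 16940 × 1.73 = 29306.20
Buyer bears: destination terminal 388.73 + brokerage 457.02 + delivery 2154.70 + duty 29306.20 = 32306.65
Landed cost = invoice 116970.95 + 32306.65 = 149277.60

Total landed cost: EUR 149277.60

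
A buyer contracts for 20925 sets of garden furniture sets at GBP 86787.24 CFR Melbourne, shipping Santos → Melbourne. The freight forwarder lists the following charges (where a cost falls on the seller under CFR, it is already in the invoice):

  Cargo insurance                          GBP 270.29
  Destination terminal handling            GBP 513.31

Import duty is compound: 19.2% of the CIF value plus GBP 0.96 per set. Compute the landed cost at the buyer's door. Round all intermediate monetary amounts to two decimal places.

Total landed cost: GBP 124373.89

CFR: the seller pays costs through ocean freight to the destination port, but not insurance.
CIF value = CFR price + insurance = 86787.24 + 270.29 = 87057.53
Ad valorem component: 87057.53 × 19.2% = 16715.05
Specific component: 20925 × 0.96 = 20088.00
Import duty = 16715.05 + 20088.00 = 36803.05
Buyer bears: insurance 270.29 + destination terminal 513.31 + duty 36803.05 = 37586.65
Landed cost = invoice 86787.24 + 37586.65 = 124373.89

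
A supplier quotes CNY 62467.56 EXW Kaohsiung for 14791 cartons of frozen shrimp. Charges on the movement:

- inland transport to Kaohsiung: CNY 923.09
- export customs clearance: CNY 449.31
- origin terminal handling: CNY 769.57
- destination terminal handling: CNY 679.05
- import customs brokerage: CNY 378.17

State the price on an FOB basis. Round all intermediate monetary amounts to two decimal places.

Not relevant to the conversion: destination terminal, brokerage — on the buyer under both terms; not part of either seller's price.
From EXW to FOB, the seller additionally bears: inland to port, export clearance, origin terminal.
FOB price = 62467.56 + 923.09 + 449.31 + 769.57 = 64609.53

FOB price: CNY 64609.53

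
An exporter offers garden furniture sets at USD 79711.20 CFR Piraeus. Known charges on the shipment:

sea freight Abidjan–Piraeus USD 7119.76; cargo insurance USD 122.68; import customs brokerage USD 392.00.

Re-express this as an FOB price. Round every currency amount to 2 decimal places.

Not relevant to the conversion: brokerage, insurance — on the buyer under both terms; not part of either seller's price.
From CFR to FOB, the seller no longer bears: freight.
FOB price = 79711.20 − 7119.76 = 72591.44

FOB price: USD 72591.44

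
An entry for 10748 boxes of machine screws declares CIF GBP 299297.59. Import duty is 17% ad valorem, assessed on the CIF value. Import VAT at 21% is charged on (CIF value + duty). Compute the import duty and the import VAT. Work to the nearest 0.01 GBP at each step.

Import duty = 299297.59 × 17% = 50880.59
VAT base = CIF + duty = 299297.59 + 50880.59 = 350178.18
Import VAT = 350178.18 × 21% = 73537.42

Import duty: GBP 50880.59; import VAT: GBP 73537.42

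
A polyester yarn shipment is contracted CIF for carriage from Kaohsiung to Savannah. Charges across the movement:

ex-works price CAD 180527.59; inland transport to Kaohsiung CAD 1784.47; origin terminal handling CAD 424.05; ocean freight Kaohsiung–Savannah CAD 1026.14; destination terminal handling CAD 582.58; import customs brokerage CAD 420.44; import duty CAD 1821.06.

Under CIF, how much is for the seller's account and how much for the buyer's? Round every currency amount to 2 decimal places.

Seller: CAD 183762.25; buyer: CAD 2824.08

CIF: the seller pays costs through ocean freight and marine insurance to the destination port.
Seller's account: goods 180527.59 + inland to port 1784.47 + origin terminal 424.05 + freight 1026.14 = 183762.25
Buyer's account: destination terminal 582.58 + brokerage 420.44 + duty 1821.06 = 2824.08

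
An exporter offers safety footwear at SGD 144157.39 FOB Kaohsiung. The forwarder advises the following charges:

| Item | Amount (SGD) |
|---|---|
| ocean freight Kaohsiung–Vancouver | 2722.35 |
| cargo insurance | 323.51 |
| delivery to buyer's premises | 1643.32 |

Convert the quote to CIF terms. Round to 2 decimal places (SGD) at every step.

CIF price: SGD 147203.25

Not relevant to the conversion: delivery — on the buyer under both terms; not part of either seller's price.
From FOB to CIF, the seller additionally bears: freight, insurance.
CIF price = 144157.39 + 2722.35 + 323.51 = 147203.25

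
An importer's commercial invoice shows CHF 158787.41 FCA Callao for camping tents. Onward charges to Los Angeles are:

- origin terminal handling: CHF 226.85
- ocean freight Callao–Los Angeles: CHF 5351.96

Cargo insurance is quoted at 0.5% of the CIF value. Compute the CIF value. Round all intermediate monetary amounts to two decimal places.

Let C be the CIF value. C = FCA price + pre-shipment costs + freight + 0.5% × C
C − 0.5% × C = 158787.41 + 226.85 + 5351.96
0.995 × C = 164366.22
C = 164366.22 / 0.995 = 165192.18
Insurance premium = 0.5% × 165192.18 = 825.96

CIF value: CHF 165192.18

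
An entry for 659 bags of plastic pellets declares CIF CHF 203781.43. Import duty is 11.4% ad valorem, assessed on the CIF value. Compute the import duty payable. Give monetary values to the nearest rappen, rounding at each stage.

Import duty: CHF 23231.08

Import duty = 203781.43 × 11.4% = 23231.08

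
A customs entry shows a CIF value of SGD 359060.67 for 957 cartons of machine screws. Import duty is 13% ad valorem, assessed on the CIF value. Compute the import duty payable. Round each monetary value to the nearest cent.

Import duty = 359060.67 × 13% = 46677.89

Import duty: SGD 46677.89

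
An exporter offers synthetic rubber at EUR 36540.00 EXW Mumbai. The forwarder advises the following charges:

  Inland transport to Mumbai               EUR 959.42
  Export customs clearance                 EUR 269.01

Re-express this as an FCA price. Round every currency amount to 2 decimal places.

From EXW to FCA, the seller additionally bears: inland to port, export clearance.
FCA price = 36540.00 + 959.42 + 269.01 = 37768.43

FCA price: EUR 37768.43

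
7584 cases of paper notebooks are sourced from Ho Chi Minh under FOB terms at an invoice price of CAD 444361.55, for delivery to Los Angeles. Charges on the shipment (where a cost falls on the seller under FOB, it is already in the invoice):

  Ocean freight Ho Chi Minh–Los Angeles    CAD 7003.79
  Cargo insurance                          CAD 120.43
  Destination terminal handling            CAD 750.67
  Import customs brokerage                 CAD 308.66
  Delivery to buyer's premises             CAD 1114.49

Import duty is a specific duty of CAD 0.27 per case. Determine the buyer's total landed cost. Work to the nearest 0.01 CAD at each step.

FOB: the seller bears costs until goods are on board at the origin port; the buyer bears freight, insurance and all costs thereafter.
CIF value = FOB price + freight + insurance = 444361.55 + 7003.79 + 120.43 = 451485.77
Import duty = 7584 × 0.27 = 2047.68
Buyer bears: freight 7003.79 + insurance 120.43 + destination terminal 750.67 + brokerage 308.66 + delivery 1114.49 + duty 2047.68 = 11345.72
Landed cost = invoice 444361.55 + 11345.72 = 455707.27

Total landed cost: CAD 455707.27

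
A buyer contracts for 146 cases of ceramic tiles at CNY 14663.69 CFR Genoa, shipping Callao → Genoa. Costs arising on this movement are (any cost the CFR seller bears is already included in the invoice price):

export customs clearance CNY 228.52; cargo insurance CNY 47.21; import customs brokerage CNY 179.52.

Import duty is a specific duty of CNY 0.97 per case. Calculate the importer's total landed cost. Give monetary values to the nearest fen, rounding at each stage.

CFR: the seller pays costs through ocean freight to the destination port, but not insurance.
Already in the invoice (seller's account under CFR): export clearance — exclude.
CIF value = CFR price + insurance = 14663.69 + 47.21 = 14710.90
Import duty = 146 × 0.97 = 141.62
Buyer bears: insurance 47.21 + brokerage 179.52 + duty 141.62 = 368.35
Landed cost = invoice 14663.69 + 368.35 = 15032.04

Total landed cost: CNY 15032.04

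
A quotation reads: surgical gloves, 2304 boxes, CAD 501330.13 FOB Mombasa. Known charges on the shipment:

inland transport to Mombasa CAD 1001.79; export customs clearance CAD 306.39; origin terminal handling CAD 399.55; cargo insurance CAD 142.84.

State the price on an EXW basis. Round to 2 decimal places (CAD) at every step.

Not relevant to the conversion: insurance — on the buyer under both terms; not part of either seller's price.
From FOB to EXW, the seller no longer bears: inland to port, export clearance, origin terminal.
EXW price = 501330.13 − 1001.79 − 306.39 − 399.55 = 499622.40

EXW price: CAD 499622.40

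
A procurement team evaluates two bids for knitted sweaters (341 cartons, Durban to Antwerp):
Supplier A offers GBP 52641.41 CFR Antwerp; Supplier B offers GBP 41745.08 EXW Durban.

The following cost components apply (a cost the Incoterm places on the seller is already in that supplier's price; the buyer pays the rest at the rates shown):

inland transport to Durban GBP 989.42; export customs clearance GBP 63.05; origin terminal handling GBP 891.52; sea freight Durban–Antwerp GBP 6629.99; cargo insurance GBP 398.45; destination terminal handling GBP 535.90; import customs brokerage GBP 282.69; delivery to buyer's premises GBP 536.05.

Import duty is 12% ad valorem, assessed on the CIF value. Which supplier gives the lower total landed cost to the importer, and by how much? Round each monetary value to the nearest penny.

Supplier A (CFR):
CIF value = CFR price + insurance = 52641.41 + 398.45 = 53039.86
Import duty = 53039.86 × 12% = 6364.78
Buyer bears (A): 398.45 + 535.90 + 282.69 + 536.05 = 1753.09
Landed cost (A) = invoice 52641.41 + 1753.09 + duty 6364.78 = 60759.28
Supplier B (EXW):
CIF value = EXW price + inland to port + export clearance + origin terminal + freight + insurance = 41745.08 + 989.42 + 63.05 + 891.52 + 6629.99 + 398.45 = 50717.51
Import duty = 50717.51 × 12% = 6086.10
Buyer bears (B): 989.42 + 63.05 + 891.52 + 6629.99 + 398.45 + 535.90 + 282.69 + 536.05 = 10327.07
Landed cost (B) = invoice 41745.08 + 10327.07 + duty 6086.10 = 58158.25
Difference = |60759.28 − 58158.25| = 2601.03

Supplier B is cheaper by GBP 2601.03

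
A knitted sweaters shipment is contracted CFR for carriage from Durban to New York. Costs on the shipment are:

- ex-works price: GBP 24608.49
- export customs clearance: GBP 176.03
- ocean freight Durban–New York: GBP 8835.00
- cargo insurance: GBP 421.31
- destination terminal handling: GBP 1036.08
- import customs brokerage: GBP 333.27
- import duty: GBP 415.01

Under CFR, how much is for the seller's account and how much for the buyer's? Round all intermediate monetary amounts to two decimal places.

Seller: GBP 33619.52; buyer: GBP 2205.67

CFR: the seller pays costs through ocean freight to the destination port, but not insurance.
Seller's account: goods 24608.49 + export clearance 176.03 + freight 8835.00 = 33619.52
Buyer's account: insurance 421.31 + destination terminal 1036.08 + brokerage 333.27 + duty 415.01 = 2205.67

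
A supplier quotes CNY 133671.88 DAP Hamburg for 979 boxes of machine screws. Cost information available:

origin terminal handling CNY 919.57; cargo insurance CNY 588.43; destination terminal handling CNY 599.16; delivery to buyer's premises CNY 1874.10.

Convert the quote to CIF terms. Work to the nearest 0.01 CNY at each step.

CIF price: CNY 131198.62

Not relevant to the conversion: origin terminal, insurance — on the seller under both DAP and CIF; already in the DAP price and stays in the CIF price.
From DAP to CIF, the seller no longer bears: destination terminal, delivery.
CIF price = 133671.88 − 599.16 − 1874.10 = 131198.62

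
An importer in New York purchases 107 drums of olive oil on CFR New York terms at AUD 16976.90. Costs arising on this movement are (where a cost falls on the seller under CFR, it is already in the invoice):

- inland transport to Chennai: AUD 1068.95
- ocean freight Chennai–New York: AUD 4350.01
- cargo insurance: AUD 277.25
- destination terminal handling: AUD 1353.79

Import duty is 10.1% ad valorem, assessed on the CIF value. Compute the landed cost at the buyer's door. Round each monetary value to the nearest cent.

Total landed cost: AUD 20350.61

CFR: the seller pays costs through ocean freight to the destination port, but not insurance.
Already in the invoice (seller's account under CFR): inland to port, freight — exclude.
CIF value = CFR price + insurance = 16976.90 + 277.25 = 17254.15
Import duty = 17254.15 × 10.1% = 1742.67
Buyer bears: insurance 277.25 + destination terminal 1353.79 + duty 1742.67 = 3373.71
Landed cost = invoice 16976.90 + 3373.71 = 20350.61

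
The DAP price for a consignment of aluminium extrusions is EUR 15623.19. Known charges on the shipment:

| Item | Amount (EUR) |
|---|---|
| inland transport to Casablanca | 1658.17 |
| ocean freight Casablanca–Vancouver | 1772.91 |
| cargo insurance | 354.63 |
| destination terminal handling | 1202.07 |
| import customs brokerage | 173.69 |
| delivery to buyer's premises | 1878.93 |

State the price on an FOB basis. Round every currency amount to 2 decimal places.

Not relevant to the conversion: inland to port — on the seller under both DAP and FOB; already in the DAP price and stays in the FOB price. brokerage — on the buyer under both terms; not part of either seller's price.
From DAP to FOB, the seller no longer bears: freight, insurance, destination terminal, delivery.
FOB price = 15623.19 − 1772.91 − 354.63 − 1202.07 − 1878.93 = 10414.65

FOB price: EUR 10414.65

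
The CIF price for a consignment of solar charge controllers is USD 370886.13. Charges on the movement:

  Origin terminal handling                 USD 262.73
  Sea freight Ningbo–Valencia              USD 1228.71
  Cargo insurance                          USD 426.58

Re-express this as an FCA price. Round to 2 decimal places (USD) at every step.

FCA price: USD 368968.11

From CIF to FCA, the seller no longer bears: origin terminal, freight, insurance.
FCA price = 370886.13 − 262.73 − 1228.71 − 426.58 = 368968.11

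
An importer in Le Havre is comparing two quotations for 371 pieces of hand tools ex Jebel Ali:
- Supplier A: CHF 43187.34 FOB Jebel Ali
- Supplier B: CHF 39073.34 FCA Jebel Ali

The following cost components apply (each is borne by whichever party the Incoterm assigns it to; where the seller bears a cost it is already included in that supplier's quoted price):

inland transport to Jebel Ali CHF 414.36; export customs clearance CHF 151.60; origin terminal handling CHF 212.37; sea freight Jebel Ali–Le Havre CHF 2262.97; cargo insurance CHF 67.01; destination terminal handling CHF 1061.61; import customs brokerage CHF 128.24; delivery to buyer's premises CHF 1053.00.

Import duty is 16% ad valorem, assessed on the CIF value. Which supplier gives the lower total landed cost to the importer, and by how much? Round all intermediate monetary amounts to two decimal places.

Supplier A (FOB):
CIF value = FOB price + freight + insurance = 43187.34 + 2262.97 + 67.01 = 45517.32
Import duty = 45517.32 × 16% = 7282.77
Buyer bears (A): 2262.97 + 67.01 + 1061.61 + 128.24 + 1053.00 = 4572.83
Landed cost (A) = invoice 43187.34 + 4572.83 + duty 7282.77 = 55042.94
Supplier B (FCA):
CIF value = FCA price + origin terminal + freight + insurance = 39073.34 + 212.37 + 2262.97 + 67.01 = 41615.69
Import duty = 41615.69 × 16% = 6658.51
Buyer bears (B): 212.37 + 2262.97 + 67.01 + 1061.61 + 128.24 + 1053.00 = 4785.20
Landed cost (B) = invoice 39073.34 + 4785.20 + duty 6658.51 = 50517.05
Difference = |55042.94 − 50517.05| = 4525.89

Supplier B is cheaper by CHF 4525.89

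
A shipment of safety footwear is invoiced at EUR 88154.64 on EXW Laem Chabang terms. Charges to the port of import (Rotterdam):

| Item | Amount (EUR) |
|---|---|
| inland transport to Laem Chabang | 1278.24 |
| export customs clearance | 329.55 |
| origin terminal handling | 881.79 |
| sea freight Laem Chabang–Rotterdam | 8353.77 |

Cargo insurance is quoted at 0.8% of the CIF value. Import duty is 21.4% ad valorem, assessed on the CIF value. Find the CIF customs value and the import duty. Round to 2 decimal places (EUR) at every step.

CIF value: EUR 99796.36; import duty: EUR 21356.42

Let C be the CIF value. C = EXW price + pre-shipment costs + freight + 0.8% × C
C − 0.8% × C = 88154.64 + 1278.24 + 329.55 + 881.79 + 8353.77
0.992 × C = 98997.99
C = 98997.99 / 0.992 = 99796.36
Insurance premium = 0.8% × 99796.36 = 798.37
Import duty = 99796.36 × 21.4% = 21356.42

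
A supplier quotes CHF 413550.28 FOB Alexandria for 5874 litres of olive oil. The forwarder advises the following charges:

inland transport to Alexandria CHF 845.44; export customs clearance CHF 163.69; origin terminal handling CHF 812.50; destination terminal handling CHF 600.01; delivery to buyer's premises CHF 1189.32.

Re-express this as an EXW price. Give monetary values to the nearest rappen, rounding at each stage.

Not relevant to the conversion: destination terminal, delivery — on the buyer under both terms; not part of either seller's price.
From FOB to EXW, the seller no longer bears: inland to port, export clearance, origin terminal.
EXW price = 413550.28 − 845.44 − 163.69 − 812.50 = 411728.65

EXW price: CHF 411728.65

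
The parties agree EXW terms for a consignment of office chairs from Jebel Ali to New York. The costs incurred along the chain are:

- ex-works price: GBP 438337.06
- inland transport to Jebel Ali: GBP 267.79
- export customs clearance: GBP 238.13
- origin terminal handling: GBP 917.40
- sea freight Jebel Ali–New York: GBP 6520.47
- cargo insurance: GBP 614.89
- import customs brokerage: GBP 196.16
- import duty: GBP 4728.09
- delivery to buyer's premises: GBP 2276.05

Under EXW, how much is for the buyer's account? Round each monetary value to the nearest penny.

EXW: the seller makes goods available at their premises; the buyer bears all onward costs.
Seller's account: goods 438337.06 = 438337.06
Buyer's account: inland to port 267.79 + export clearance 238.13 + origin terminal 917.40 + freight 6520.47 + insurance 614.89 + brokerage 196.16 + duty 4728.09 + delivery 2276.05 = 15758.98

Buyer's account: GBP 15758.98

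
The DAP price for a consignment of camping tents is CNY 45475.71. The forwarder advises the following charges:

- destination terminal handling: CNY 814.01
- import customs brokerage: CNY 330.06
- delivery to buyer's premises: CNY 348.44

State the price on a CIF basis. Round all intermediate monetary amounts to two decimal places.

CIF price: CNY 44313.26

Not relevant to the conversion: brokerage — on the buyer under both terms; not part of either seller's price.
From DAP to CIF, the seller no longer bears: destination terminal, delivery.
CIF price = 45475.71 − 814.01 − 348.44 = 44313.26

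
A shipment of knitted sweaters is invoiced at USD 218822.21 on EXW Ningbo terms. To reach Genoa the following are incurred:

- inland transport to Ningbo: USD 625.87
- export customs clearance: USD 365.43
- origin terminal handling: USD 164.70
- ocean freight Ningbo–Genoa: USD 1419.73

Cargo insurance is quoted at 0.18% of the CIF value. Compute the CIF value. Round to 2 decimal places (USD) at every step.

Let C be the CIF value. C = EXW price + pre-shipment costs + freight + 0.18% × C
C − 0.18% × C = 218822.21 + 625.87 + 365.43 + 164.70 + 1419.73
0.9982 × C = 221397.94
C = 221397.94 / 0.9982 = 221797.17
Insurance premium = 0.18% × 221797.17 = 399.23

CIF value: USD 221797.17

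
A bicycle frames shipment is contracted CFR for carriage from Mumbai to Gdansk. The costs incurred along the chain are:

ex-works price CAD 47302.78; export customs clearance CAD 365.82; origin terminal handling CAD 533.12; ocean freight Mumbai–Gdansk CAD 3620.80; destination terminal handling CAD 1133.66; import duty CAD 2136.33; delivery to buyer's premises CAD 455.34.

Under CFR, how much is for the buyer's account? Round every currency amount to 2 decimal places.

Buyer's account: CAD 3725.33

CFR: the seller pays costs through ocean freight to the destination port, but not insurance.
Seller's account: goods 47302.78 + export clearance 365.82 + origin terminal 533.12 + freight 3620.80 = 51822.52
Buyer's account: destination terminal 1133.66 + duty 2136.33 + delivery 455.34 = 3725.33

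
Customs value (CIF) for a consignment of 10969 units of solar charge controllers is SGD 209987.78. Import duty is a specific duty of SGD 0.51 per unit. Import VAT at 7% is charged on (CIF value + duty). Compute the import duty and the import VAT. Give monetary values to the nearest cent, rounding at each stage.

Import duty: SGD 5594.19; import VAT: SGD 15090.74

Import duty = 10969 × 0.51 = 5594.19
VAT base = CIF + duty = 209987.78 + 5594.19 = 215581.97
Import VAT = 215581.97 × 7% = 15090.74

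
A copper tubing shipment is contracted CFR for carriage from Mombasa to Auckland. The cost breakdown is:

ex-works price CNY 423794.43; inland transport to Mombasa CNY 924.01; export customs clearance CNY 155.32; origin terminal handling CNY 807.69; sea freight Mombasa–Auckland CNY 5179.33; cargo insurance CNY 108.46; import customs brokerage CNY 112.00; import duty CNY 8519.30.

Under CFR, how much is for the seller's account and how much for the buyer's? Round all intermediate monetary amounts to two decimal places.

Seller: CNY 430860.78; buyer: CNY 8739.76

CFR: the seller pays costs through ocean freight to the destination port, but not insurance.
Seller's account: goods 423794.43 + inland to port 924.01 + export clearance 155.32 + origin terminal 807.69 + freight 5179.33 = 430860.78
Buyer's account: insurance 108.46 + brokerage 112.00 + duty 8519.30 = 8739.76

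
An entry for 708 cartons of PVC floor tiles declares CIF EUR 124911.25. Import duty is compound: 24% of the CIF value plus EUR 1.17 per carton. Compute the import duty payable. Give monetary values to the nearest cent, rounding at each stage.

Ad valorem component: 124911.25 × 24% = 29978.70
Specific component: 708 × 1.17 = 828.36
Import duty = 29978.70 + 828.36 = 30807.06

Import duty: EUR 30807.06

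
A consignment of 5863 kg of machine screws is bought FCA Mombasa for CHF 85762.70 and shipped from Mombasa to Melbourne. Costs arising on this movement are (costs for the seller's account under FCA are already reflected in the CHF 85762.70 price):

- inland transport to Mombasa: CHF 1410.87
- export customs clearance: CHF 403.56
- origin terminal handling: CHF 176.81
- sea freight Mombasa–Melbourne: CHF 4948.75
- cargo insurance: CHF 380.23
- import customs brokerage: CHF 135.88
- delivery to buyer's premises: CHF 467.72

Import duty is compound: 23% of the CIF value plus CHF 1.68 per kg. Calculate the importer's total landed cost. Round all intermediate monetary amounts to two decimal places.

FCA: the seller delivers export-cleared goods to the carrier; the buyer bears costs from that point.
Already in the invoice (seller's account under FCA): inland to port, export clearance — exclude.
CIF value = FCA price + origin terminal + freight + insurance = 85762.70 + 176.81 + 4948.75 + 380.23 = 91268.49
Ad valorem component: 91268.49 × 23% = 20991.75
Specific component: 5863 × 1.68 = 9849.84
Import duty = 20991.75 + 9849.84 = 30841.59
Buyer bears: origin terminal 176.81 + freight 4948.75 + insurance 380.23 + brokerage 135.88 + delivery 467.72 + duty 30841.59 = 36950.98
Landed cost = invoice 85762.70 + 36950.98 = 122713.68

Total landed cost: CHF 122713.68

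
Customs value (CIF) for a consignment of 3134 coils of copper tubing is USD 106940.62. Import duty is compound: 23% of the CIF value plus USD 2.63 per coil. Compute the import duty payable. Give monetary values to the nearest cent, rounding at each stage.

Import duty: USD 32838.76

Ad valorem component: 106940.62 × 23% = 24596.34
Specific component: 3134 × 2.63 = 8242.42
Import duty = 24596.34 + 8242.42 = 32838.76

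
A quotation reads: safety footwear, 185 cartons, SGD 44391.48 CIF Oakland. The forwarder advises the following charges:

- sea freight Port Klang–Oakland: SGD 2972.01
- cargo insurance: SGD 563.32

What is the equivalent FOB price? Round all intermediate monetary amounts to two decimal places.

From CIF to FOB, the seller no longer bears: freight, insurance.
FOB price = 44391.48 − 2972.01 − 563.32 = 40856.15

FOB price: SGD 40856.15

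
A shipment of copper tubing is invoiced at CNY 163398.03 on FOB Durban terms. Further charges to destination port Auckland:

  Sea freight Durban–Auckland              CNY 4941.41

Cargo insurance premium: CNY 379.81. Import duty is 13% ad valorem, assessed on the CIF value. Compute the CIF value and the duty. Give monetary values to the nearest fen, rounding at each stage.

CIF value: CNY 168719.25; import duty: CNY 21933.50

CIF = FOB price + freight + insurance
CIF = 163398.03 + 4941.41 + 379.81 = 168719.25
Import duty = 168719.25 × 13% = 21933.50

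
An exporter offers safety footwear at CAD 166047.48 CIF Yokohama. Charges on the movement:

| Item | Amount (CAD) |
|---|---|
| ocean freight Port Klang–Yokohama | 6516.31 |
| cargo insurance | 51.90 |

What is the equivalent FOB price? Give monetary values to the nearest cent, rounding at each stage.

From CIF to FOB, the seller no longer bears: freight, insurance.
FOB price = 166047.48 − 6516.31 − 51.90 = 159479.27

FOB price: CAD 159479.27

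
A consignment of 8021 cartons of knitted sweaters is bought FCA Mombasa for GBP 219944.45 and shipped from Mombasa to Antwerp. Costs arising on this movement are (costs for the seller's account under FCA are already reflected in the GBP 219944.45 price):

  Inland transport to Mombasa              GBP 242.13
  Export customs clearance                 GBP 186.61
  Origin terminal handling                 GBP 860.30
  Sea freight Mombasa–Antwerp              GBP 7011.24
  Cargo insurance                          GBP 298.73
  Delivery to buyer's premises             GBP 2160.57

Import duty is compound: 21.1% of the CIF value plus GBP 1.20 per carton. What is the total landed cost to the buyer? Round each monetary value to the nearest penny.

FCA: the seller delivers export-cleared goods to the carrier; the buyer bears costs from that point.
Already in the invoice (seller's account under FCA): inland to port, export clearance — exclude.
CIF value = FCA price + origin terminal + freight + insurance = 219944.45 + 860.30 + 7011.24 + 298.73 = 228114.72
Ad valorem component: 228114.72 × 21.1% = 48132.21
Specific component: 8021 × 1.20 = 9625.20
Import duty = 48132.21 + 9625.20 = 57757.41
Buyer bears: origin terminal 860.30 + freight 7011.24 + insurance 298.73 + delivery 2160.57 + duty 57757.41 = 68088.25
Landed cost = invoice 219944.45 + 68088.25 = 288032.70

Total landed cost: GBP 288032.70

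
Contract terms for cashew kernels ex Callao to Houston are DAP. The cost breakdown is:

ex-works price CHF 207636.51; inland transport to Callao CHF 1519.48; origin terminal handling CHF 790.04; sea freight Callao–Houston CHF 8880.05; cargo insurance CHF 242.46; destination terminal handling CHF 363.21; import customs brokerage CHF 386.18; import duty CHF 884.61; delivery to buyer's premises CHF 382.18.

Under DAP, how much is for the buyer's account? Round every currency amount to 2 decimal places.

Buyer's account: CHF 1270.79

DAP: the seller bears all costs to the named destination except import duty and clearance.
Seller's account: goods 207636.51 + inland to port 1519.48 + origin terminal 790.04 + freight 8880.05 + insurance 242.46 + destination terminal 363.21 + delivery 382.18 = 219813.93
Buyer's account: brokerage 386.18 + duty 884.61 = 1270.79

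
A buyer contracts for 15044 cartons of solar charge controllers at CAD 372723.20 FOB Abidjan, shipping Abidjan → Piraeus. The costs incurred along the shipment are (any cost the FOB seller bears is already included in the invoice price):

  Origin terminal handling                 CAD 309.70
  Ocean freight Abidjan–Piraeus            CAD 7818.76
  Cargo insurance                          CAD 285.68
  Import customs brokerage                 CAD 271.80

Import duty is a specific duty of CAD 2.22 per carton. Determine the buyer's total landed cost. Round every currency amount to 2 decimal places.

Total landed cost: CAD 414497.12

FOB: the seller bears costs until goods are on board at the origin port; the buyer bears freight, insurance and all costs thereafter.
Already in the invoice (seller's account under FOB): origin terminal — exclude.
CIF value = FOB price + freight + insurance = 372723.20 + 7818.76 + 285.68 = 380827.64
Import duty = 15044 × 2.22 = 33397.68
Buyer bears: freight 7818.76 + insurance 285.68 + brokerage 271.80 + duty 33397.68 = 41773.92
Landed cost = invoice 372723.20 + 41773.92 = 414497.12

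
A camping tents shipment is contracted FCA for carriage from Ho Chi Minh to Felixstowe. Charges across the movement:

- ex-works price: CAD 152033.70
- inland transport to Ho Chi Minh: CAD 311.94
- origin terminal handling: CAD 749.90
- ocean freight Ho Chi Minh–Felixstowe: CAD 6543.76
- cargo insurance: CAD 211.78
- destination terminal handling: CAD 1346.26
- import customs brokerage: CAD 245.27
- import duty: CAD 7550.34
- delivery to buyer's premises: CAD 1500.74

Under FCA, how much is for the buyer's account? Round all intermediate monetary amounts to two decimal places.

FCA: the seller delivers export-cleared goods to the carrier; the buyer bears costs from that point.
Seller's account: goods 152033.70 + inland to port 311.94 = 152345.64
Buyer's account: origin terminal 749.90 + freight 6543.76 + insurance 211.78 + destination terminal 1346.26 + brokerage 245.27 + duty 7550.34 + delivery 1500.74 = 18148.05

Buyer's account: CAD 18148.05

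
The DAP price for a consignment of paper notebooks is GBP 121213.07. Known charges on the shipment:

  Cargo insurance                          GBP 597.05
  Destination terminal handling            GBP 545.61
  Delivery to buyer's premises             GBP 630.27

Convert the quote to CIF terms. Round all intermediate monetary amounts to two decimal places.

Not relevant to the conversion: insurance — on the seller under both DAP and CIF; already in the DAP price and stays in the CIF price.
From DAP to CIF, the seller no longer bears: destination terminal, delivery.
CIF price = 121213.07 − 545.61 − 630.27 = 120037.19

CIF price: GBP 120037.19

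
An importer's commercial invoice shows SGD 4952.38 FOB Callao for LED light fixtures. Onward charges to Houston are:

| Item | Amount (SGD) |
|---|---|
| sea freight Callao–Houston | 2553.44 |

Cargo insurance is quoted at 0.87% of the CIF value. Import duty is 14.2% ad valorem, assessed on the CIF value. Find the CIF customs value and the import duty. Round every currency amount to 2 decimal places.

CIF value: SGD 7571.69; import duty: SGD 1075.18

Let C be the CIF value. C = FOB price + freight + 0.87% × C
C − 0.87% × C = 4952.38 + 2553.44
0.9913 × C = 7505.82
C = 7505.82 / 0.9913 = 7571.69
Insurance premium = 0.87% × 7571.69 = 65.87
Import duty = 7571.69 × 14.2% = 1075.18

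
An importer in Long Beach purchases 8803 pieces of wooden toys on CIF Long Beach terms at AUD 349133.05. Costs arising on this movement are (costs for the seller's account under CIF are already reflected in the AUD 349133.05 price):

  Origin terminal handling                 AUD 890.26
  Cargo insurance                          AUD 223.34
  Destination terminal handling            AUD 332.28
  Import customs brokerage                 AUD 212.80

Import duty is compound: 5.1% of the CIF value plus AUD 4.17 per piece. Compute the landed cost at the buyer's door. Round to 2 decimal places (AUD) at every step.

Total landed cost: AUD 404192.43

CIF: the seller pays costs through ocean freight and marine insurance to the destination port.
Already in the invoice (seller's account under CIF): origin terminal, insurance — exclude.
The CIF price already equals the CIF value: 349133.05
Ad valorem component: 349133.05 × 5.1% = 17805.79
Specific component: 8803 × 4.17 = 36708.51
Import duty = 17805.79 + 36708.51 = 54514.30
Buyer bears: destination terminal 332.28 + brokerage 212.80 + duty 54514.30 = 55059.38
Landed cost = invoice 349133.05 + 55059.38 = 404192.43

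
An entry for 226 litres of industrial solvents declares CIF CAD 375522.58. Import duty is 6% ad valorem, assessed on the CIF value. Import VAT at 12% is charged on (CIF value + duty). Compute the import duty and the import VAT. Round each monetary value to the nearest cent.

Import duty: CAD 22531.35; import VAT: CAD 47766.47

Import duty = 375522.58 × 6% = 22531.35
VAT base = CIF + duty = 375522.58 + 22531.35 = 398053.93
Import VAT = 398053.93 × 12% = 47766.47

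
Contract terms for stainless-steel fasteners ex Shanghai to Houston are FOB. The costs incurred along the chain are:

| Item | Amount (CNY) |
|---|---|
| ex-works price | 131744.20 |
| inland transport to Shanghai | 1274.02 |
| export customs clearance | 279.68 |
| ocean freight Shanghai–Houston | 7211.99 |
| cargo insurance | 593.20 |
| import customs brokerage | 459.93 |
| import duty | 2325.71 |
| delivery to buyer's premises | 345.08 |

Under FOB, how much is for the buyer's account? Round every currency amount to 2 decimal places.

FOB: the seller bears costs until goods are on board at the origin port; the buyer bears freight, insurance and all costs thereafter.
Seller's account: goods 131744.20 + inland to port 1274.02 + export clearance 279.68 = 133297.90
Buyer's account: freight 7211.99 + insurance 593.20 + brokerage 459.93 + duty 2325.71 + delivery 345.08 = 10935.91

Buyer's account: CNY 10935.91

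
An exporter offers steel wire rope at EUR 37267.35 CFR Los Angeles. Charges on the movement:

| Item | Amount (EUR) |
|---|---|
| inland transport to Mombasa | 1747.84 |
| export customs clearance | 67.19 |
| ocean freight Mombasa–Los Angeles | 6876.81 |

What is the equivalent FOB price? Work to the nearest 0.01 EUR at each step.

Not relevant to the conversion: export clearance, inland to port — on the seller under both CFR and FOB; already in the CFR price and stays in the FOB price.
From CFR to FOB, the seller no longer bears: freight.
FOB price = 37267.35 − 6876.81 = 30390.54

FOB price: EUR 30390.54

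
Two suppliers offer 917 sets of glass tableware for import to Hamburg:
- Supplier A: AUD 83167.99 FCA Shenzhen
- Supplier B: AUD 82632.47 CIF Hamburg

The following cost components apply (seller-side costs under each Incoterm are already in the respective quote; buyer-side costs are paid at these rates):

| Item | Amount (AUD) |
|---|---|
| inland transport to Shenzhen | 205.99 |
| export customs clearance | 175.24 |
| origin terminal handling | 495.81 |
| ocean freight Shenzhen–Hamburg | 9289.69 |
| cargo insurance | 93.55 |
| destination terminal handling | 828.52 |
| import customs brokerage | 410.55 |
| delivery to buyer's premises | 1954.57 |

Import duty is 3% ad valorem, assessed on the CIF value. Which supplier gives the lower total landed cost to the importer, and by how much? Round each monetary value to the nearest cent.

Supplier B is cheaper by AUD 10727.01

Supplier A (FCA):
CIF value = FCA price + origin terminal + freight + insurance = 83167.99 + 495.81 + 9289.69 + 93.55 = 93047.04
Import duty = 93047.04 × 3% = 2791.41
Buyer bears (A): 495.81 + 9289.69 + 93.55 + 828.52 + 410.55 + 1954.57 = 13072.69
Landed cost (A) = invoice 83167.99 + 13072.69 + duty 2791.41 = 99032.09
Supplier B (CIF):
The CIF price already equals the CIF value: 82632.47
Import duty = 82632.47 × 3% = 2478.97
Buyer bears (B): 828.52 + 410.55 + 1954.57 = 3193.64
Landed cost (B) = invoice 82632.47 + 3193.64 + duty 2478.97 = 88305.08
Difference = |99032.09 − 88305.08| = 10727.01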